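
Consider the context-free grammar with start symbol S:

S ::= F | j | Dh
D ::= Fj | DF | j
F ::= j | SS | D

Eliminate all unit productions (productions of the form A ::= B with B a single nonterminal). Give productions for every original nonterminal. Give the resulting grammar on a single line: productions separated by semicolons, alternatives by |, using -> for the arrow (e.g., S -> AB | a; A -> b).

Unit productions: F->D, S->F.
Unit pairs (A ⇒* B via units): (F,D), (S,D), (S,F).
S: inherits non-unit rules of {D, F, S} → DF | Dh | Fj | SS | j.
D: inherits non-unit rules of {D} → DF | Fj | j.
F: inherits non-unit rules of {D, F} → DF | Fj | SS | j.

S -> j | DF | Dh | Fj | SS; D -> j | DF | Fj; F -> j | DF | Fj | SS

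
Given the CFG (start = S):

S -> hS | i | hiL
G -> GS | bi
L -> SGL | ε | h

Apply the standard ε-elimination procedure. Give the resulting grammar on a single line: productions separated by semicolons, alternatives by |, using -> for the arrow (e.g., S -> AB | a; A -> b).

S -> i | hS | hi | hiL; G -> GS | bi; L -> h | SG | SGL

Nullable set: {L}.
S -> hiL: L nullable, giving hi | hiL.
Drop L -> ε.
L -> SGL: L nullable, giving SG | SGL.
Unchanged (no nullable symbols): S -> hS; S -> i; G -> GS; G -> bi; L -> h.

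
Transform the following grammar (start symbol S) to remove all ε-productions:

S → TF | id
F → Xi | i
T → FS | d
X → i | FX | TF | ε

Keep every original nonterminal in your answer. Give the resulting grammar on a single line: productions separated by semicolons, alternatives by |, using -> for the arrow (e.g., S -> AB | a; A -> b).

S -> TF | id; F -> i | Xi; T -> d | FS; X -> F | i | FX | TF

Nullable set: {X}.
F -> Xi: X nullable, giving Xi | i.
Drop X -> ε.
X -> FX: X nullable, giving F | FX.
Unchanged (no nullable symbols): S -> TF; S -> id; F -> i; T -> FS; T -> d; X -> TF; X -> i.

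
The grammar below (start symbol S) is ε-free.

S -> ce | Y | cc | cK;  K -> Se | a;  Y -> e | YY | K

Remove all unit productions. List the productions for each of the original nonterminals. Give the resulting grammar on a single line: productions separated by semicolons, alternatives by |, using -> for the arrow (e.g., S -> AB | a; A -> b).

Unit productions: S->Y, Y->K.
Unit pairs (A ⇒* B via units): (S,K), (S,Y), (Y,K).
S: inherits non-unit rules of {K, S, Y} → Se | YY | a | cK | cc | ce | e.
K: inherits non-unit rules of {K} → Se | a.
Y: inherits non-unit rules of {K, Y} → Se | YY | a | e.

S -> a | e | Se | YY | cK | cc | ce; K -> a | Se; Y -> a | e | Se | YY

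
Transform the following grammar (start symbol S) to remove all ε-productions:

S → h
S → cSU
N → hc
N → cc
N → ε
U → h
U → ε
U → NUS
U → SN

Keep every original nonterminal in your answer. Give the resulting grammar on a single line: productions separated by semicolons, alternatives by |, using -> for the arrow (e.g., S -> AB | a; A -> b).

Nullable set: {N, U}.
S -> cSU: U nullable, giving cS | cSU.
Drop N -> ε.
Drop U -> ε.
U -> NUS: N, U nullable, giving NS | NUS | S | US.
U -> SN: N nullable, giving S | SN.
Unchanged (no nullable symbols): S -> h; N -> cc; N -> hc; U -> h.

S -> h | cS | cSU; N -> cc | hc; U -> S | h | NS | SN | US | NUS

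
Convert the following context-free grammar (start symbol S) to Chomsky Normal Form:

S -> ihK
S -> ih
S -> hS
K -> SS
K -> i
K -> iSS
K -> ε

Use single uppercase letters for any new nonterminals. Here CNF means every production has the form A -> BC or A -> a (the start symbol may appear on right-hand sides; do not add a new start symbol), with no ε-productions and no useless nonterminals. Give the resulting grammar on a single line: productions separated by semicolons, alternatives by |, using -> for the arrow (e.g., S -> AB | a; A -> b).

Nullable: {K}; after ε-elimination: S -> hS | ih | ihK; K -> i | SS | iSS.
No unit productions to eliminate.
TERM: introduce B -> h, A -> i and substitute in every rule of length ≥2.
BIN: K -> ASS becomes K -> AC, C -> SS; S -> ABK becomes S -> AD, D -> BK.

S -> AB | AD | BS; A -> i; B -> h; C -> SS; D -> BK; K -> i | AC | SS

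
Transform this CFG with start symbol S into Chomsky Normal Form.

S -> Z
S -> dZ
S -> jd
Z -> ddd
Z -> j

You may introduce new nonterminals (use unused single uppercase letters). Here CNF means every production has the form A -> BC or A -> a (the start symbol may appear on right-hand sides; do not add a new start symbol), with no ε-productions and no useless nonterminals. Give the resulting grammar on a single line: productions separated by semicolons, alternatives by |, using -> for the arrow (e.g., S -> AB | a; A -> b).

No ε-productions.
After unit-elimination: S -> j | dZ | jd | ddd; Z -> j | ddd.
TERM: introduce A -> d, B -> j and substitute in every rule of length ≥2.
BIN: S -> AAA becomes S -> AC, C -> AA; Z -> AAA becomes Z -> AD, D -> AA.

S -> j | AC | AZ | BA; A -> d; B -> j; C -> AA; D -> AA; Z -> j | AD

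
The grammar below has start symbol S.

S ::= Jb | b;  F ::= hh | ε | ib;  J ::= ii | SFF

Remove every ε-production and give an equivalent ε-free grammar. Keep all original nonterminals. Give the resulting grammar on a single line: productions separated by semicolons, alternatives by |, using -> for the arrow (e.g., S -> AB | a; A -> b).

Nullable set: {F}.
Drop F -> ε.
J -> SFF: F, F nullable, giving S | SF | SFF.
Unchanged (no nullable symbols): S -> Jb; S -> b; F -> hh; F -> ib; J -> ii.

S -> b | Jb; F -> hh | ib; J -> S | SF | ii | SFF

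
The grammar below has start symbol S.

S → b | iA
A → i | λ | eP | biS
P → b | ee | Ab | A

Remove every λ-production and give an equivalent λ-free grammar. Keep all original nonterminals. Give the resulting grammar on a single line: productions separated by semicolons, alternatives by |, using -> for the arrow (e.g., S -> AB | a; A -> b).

S -> b | i | iA; A -> e | i | eP | biS; P -> A | b | Ab | ee

Nullable set: {A, P}.
S -> iA: A nullable, giving i | iA.
Drop A -> λ.
A -> eP: P nullable, giving e | eP.
P -> A: A nullable, giving A.
P -> Ab: A nullable, giving Ab | b.
Unchanged (no nullable symbols): S -> b; A -> biS; A -> i; P -> b; P -> ee.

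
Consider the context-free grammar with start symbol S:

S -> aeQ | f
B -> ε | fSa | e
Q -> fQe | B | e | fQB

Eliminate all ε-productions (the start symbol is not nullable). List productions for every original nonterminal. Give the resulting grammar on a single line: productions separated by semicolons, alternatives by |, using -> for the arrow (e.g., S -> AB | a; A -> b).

S -> f | ae | aeQ; B -> e | fSa; Q -> B | e | f | fB | fQ | fe | fQB | fQe

Nullable set: {B, Q}.
S -> aeQ: Q nullable, giving ae | aeQ.
Drop B -> ε.
Q -> B: B nullable, giving B.
Q -> fQB: Q, B nullable, giving f | fB | fQ | fQB.
Q -> fQe: Q nullable, giving fQe | fe.
Unchanged (no nullable symbols): S -> f; B -> e; B -> fSa; Q -> e.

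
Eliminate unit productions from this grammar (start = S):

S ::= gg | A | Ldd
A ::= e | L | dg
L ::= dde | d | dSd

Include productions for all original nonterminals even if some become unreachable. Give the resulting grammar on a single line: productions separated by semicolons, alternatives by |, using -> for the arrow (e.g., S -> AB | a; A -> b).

S -> d | e | dg | gg | Ldd | dSd | dde; A -> d | e | dg | dSd | dde; L -> d | dSd | dde

Unit productions: A->L, S->A.
Unit pairs (A ⇒* B via units): (A,L), (S,A), (S,L).
S: inherits non-unit rules of {A, L, S} → Ldd | d | dSd | dde | dg | e | gg.
A: inherits non-unit rules of {A, L} → d | dSd | dde | dg | e.
L: inherits non-unit rules of {L} → d | dSd | dde.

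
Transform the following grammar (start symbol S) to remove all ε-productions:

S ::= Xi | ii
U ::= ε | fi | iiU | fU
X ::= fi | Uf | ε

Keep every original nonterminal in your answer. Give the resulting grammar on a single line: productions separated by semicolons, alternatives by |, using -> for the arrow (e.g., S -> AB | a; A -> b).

Nullable set: {U, X}.
S -> Xi: X nullable, giving Xi | i.
Drop U -> ε.
U -> fU: U nullable, giving f | fU.
U -> iiU: U nullable, giving ii | iiU.
Drop X -> ε.
X -> Uf: U nullable, giving Uf | f.
Unchanged (no nullable symbols): S -> ii; U -> fi; X -> fi.

S -> i | Xi | ii; U -> f | fU | fi | ii | iiU; X -> f | Uf | fi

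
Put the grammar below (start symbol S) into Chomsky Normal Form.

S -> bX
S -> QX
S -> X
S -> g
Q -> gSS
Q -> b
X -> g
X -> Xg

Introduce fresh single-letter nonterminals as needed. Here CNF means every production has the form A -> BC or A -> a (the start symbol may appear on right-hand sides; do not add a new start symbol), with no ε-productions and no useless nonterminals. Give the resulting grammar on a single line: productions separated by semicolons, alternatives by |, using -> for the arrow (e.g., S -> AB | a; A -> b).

S -> g | BX | QX | XA; A -> g; B -> b; C -> SS; Q -> b | AC; X -> g | XA

No ε-productions.
After unit-elimination: S -> g | QX | Xg | bX; Q -> b | gSS; X -> g | Xg.
TERM: introduce B -> b, A -> g and substitute in every rule of length ≥2.
BIN: Q -> ASS becomes Q -> AC, C -> SS.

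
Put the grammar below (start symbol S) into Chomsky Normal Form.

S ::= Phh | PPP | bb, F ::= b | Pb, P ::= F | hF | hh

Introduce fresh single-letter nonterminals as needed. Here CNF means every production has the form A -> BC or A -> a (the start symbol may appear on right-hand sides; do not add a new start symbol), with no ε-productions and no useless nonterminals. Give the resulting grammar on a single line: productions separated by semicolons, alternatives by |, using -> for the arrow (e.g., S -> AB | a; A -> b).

S -> AA | PC | PD; A -> b; B -> h; C -> BB; D -> PP; F -> b | PA; P -> b | BB | BF | PA

No ε-productions.
After unit-elimination: S -> bb | PPP | Phh; F -> b | Pb; P -> b | Pb | hF | hh.
TERM: introduce A -> b, B -> h and substitute in every rule of length ≥2.
BIN: S -> PBB becomes S -> PC, C -> BB; S -> PPP becomes S -> PD, D -> PP.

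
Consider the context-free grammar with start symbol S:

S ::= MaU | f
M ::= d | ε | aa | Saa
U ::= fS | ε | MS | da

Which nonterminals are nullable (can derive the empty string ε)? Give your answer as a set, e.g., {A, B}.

{M, U}

Directly nullable (have an ε-rule): {M, U}.
Not nullable: S — each has a terminal in every rule's right-hand side or depends on a non-nullable symbol.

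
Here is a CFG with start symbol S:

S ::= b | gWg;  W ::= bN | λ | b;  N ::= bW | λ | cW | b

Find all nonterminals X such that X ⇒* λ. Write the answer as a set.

{N, W}

Directly nullable (have an ε-rule): {N, W}.
Not nullable: S — each has a terminal in every rule's right-hand side or depends on a non-nullable symbol.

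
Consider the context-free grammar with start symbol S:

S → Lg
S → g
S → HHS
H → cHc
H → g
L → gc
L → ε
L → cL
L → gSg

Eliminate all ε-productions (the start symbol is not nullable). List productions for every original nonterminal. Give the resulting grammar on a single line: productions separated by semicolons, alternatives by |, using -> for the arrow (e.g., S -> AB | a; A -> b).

S -> g | Lg | HHS; H -> g | cHc; L -> c | cL | gc | gSg

Nullable set: {L}.
S -> Lg: L nullable, giving Lg | g.
Drop L -> ε.
L -> cL: L nullable, giving c | cL.
Unchanged (no nullable symbols): S -> HHS; S -> g; H -> cHc; H -> g; L -> gSg; L -> gc.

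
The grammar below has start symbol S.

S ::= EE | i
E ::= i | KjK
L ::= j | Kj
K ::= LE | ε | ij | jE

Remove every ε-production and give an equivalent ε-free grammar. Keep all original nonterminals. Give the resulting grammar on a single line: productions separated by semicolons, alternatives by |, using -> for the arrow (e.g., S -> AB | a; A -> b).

S -> i | EE; E -> i | j | Kj | jK | KjK; K -> LE | ij | jE; L -> j | Kj

Nullable set: {K}.
E -> KjK: K, K nullable, giving Kj | KjK | j | jK.
Drop K -> ε.
L -> Kj: K nullable, giving Kj | j.
Unchanged (no nullable symbols): S -> EE; S -> i; E -> i; K -> LE; K -> ij; K -> jE; L -> j.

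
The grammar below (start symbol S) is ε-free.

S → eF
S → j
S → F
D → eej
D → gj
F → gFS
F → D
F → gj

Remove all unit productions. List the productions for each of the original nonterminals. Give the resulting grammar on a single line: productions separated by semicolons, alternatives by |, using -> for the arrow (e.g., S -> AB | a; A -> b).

S -> j | eF | gj | eej | gFS; D -> gj | eej; F -> gj | eej | gFS

Unit productions: F->D, S->F.
Unit pairs (A ⇒* B via units): (F,D), (S,D), (S,F).
S: inherits non-unit rules of {D, F, S} → eF | eej | gFS | gj | j.
D: inherits non-unit rules of {D} → eej | gj.
F: inherits non-unit rules of {D, F} → eej | gFS | gj.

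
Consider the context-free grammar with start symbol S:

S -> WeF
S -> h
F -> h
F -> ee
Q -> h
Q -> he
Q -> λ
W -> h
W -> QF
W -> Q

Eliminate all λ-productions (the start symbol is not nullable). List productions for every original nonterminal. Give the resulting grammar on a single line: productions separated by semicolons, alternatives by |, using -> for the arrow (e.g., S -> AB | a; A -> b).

S -> h | eF | WeF; F -> h | ee; Q -> h | he; W -> F | Q | h | QF

Nullable set: {Q, W}.
S -> WeF: W nullable, giving WeF | eF.
Drop Q -> λ.
W -> Q: Q nullable, giving Q.
W -> QF: Q nullable, giving F | QF.
Unchanged (no nullable symbols): S -> h; F -> ee; F -> h; Q -> h; Q -> he; W -> h.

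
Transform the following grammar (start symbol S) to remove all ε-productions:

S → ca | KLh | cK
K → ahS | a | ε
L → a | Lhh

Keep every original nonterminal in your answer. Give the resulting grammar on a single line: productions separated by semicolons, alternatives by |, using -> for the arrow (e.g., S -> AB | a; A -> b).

S -> c | Lh | cK | ca | KLh; K -> a | ahS; L -> a | Lhh

Nullable set: {K}.
S -> KLh: K nullable, giving KLh | Lh.
S -> cK: K nullable, giving c | cK.
Drop K -> ε.
Unchanged (no nullable symbols): S -> ca; K -> a; K -> ahS; L -> Lhh; L -> a.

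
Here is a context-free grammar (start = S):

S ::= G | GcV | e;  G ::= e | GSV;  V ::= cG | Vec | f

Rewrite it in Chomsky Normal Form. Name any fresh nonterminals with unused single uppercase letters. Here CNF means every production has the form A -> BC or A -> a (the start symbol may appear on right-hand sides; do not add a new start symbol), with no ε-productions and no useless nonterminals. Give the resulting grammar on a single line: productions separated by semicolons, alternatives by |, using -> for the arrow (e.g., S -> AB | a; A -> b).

No ε-productions.
After unit-elimination: S -> e | GSV | GcV; G -> e | GSV; V -> f | cG | Vec.
TERM: introduce A -> c, B -> e and substitute in every rule of length ≥2.
BIN: G -> GSV becomes G -> GC, C -> SV; S -> GAV becomes S -> GD, D -> AV; S -> GSV becomes S -> GE, E -> SV; V -> VBA becomes V -> VF, F -> BA.

S -> e | GD | GE; A -> c; B -> e; C -> SV; D -> AV; E -> SV; F -> BA; G -> e | GC; V -> f | AG | VF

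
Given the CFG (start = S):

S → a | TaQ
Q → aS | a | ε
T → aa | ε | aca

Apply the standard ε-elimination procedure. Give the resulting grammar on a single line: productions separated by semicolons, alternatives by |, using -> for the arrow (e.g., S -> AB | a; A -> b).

S -> a | Ta | aQ | TaQ; Q -> a | aS; T -> aa | aca

Nullable set: {Q, T}.
S -> TaQ: T, Q nullable, giving Ta | TaQ | a | aQ.
Drop Q -> ε.
Drop T -> ε.
Unchanged (no nullable symbols): S -> a; Q -> a; Q -> aS; T -> aa; T -> aca.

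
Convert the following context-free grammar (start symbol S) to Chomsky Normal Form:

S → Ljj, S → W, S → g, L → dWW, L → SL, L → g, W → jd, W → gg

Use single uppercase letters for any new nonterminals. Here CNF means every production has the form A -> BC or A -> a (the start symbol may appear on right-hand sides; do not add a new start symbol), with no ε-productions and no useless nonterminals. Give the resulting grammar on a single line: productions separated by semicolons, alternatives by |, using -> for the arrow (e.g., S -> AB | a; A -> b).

No ε-productions.
After unit-elimination: S -> g | gg | jd | Ljj; L -> g | SL | dWW; W -> gg | jd.
TERM: introduce A -> d, C -> g, B -> j and substitute in every rule of length ≥2.
BIN: L -> AWW becomes L -> AD, D -> WW; S -> LBB becomes S -> LE, E -> BB.

S -> g | BA | CC | LE; A -> d; B -> j; C -> g; D -> WW; E -> BB; L -> g | AD | SL; W -> BA | CC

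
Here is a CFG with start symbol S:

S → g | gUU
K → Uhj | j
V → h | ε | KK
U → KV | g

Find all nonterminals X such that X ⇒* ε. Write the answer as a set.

{V}

Directly nullable (have an ε-rule): {V}.
Not nullable: K, S, U — each has a terminal in every rule's right-hand side or depends on a non-nullable symbol.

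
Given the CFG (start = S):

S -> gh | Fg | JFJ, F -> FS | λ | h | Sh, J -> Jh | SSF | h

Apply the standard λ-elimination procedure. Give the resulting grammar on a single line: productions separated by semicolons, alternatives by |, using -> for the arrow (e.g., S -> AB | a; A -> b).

Nullable set: {F}.
S -> Fg: F nullable, giving Fg | g.
S -> JFJ: F nullable, giving JFJ | JJ.
Drop F -> λ.
F -> FS: F nullable, giving FS | S.
J -> SSF: F nullable, giving SS | SSF.
Unchanged (no nullable symbols): S -> gh; F -> Sh; F -> h; J -> Jh; J -> h.

S -> g | Fg | JJ | gh | JFJ; F -> S | h | FS | Sh; J -> h | Jh | SS | SSF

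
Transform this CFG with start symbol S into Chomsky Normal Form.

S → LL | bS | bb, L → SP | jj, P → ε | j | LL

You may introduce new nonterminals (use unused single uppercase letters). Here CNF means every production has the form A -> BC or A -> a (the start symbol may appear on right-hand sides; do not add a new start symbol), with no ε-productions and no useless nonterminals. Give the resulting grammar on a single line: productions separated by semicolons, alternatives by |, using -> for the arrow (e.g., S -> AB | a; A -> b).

Nullable: {P}; after ε-elimination: S -> LL | bS | bb; L -> S | SP | jj; P -> j | LL.
After unit-elimination: S -> LL | bS | bb; L -> LL | SP | bS | bb | jj; P -> j | LL.
TERM: introduce A -> b, B -> j and substitute in every rule of length ≥2.

S -> AA | AS | LL; A -> b; B -> j; L -> AA | AS | BB | LL | SP; P -> j | LL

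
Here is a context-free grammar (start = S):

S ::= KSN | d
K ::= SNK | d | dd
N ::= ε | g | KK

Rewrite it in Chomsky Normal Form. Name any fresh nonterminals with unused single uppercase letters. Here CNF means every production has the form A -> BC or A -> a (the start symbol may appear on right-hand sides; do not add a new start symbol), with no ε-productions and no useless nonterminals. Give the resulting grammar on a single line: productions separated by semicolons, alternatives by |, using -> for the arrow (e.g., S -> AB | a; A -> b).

S -> d | KC | KS; A -> d; B -> NK; C -> SN; K -> d | AA | SB | SK; N -> g | KK

Nullable: {N}; after ε-elimination: S -> d | KS | KSN; K -> d | SK | dd | SNK; N -> g | KK.
No unit productions to eliminate.
TERM: introduce A -> d and substitute in every rule of length ≥2.
BIN: K -> SNK becomes K -> SB, B -> NK; S -> KSN becomes S -> KC, C -> SN.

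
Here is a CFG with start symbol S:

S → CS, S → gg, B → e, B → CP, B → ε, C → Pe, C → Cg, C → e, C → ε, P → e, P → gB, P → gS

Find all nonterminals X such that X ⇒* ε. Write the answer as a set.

Directly nullable (have an ε-rule): {B, C}.
Not nullable: P, S — each has a terminal in every rule's right-hand side or depends on a non-nullable symbol.

{B, C}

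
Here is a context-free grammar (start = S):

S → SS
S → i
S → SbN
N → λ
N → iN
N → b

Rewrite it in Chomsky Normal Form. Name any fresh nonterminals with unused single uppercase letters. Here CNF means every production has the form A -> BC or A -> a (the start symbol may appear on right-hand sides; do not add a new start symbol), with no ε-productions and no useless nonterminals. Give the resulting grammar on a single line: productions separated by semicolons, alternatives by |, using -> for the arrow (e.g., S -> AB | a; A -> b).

S -> i | SB | SC | SS; A -> i; B -> b; C -> BN; N -> b | i | AN

Nullable: {N}; after ε-elimination: S -> i | SS | Sb | SbN; N -> b | i | iN.
No unit productions to eliminate.
TERM: introduce B -> b, A -> i and substitute in every rule of length ≥2.
BIN: S -> SBN becomes S -> SC, C -> BN.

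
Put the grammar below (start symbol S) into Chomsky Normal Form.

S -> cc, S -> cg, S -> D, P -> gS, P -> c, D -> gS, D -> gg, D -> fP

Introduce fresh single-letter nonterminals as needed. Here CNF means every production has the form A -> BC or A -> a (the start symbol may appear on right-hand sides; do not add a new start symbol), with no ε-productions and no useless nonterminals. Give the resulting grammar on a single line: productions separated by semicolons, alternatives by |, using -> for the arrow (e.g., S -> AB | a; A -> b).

S -> AP | BB | BS | CB | CC; A -> f; B -> g; C -> c; P -> c | BS

No ε-productions.
After unit-elimination: S -> cc | cg | fP | gS | gg; D -> fP | gS | gg; P -> c | gS.
TERM: introduce C -> c, A -> f, B -> g and substitute in every rule of length ≥2.
Drop unreachable/unproductive: D.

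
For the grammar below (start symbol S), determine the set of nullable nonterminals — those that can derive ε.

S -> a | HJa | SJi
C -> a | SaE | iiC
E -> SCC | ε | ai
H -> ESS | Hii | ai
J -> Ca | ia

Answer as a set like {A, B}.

Directly nullable (have an ε-rule): {E}.
Not nullable: C, H, J, S — each has a terminal in every rule's right-hand side or depends on a non-nullable symbol.

{E}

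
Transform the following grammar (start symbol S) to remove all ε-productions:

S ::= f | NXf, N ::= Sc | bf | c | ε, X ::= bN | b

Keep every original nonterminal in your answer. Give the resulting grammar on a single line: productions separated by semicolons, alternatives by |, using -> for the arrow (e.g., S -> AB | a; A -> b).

Nullable set: {N}.
S -> NXf: N nullable, giving NXf | Xf.
Drop N -> ε.
X -> bN: N nullable, giving b | bN.
Unchanged (no nullable symbols): S -> f; N -> Sc; N -> bf; N -> c; X -> b.

S -> f | Xf | NXf; N -> c | Sc | bf; X -> b | bN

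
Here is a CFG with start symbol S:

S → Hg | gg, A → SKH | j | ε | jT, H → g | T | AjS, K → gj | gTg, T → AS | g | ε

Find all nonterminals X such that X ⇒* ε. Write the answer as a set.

Directly nullable (have an ε-rule): {A, T}.
H is nullable via H -> T (every symbol on the right is already known nullable).
Not nullable: K, S — each has a terminal in every rule's right-hand side or depends on a non-nullable symbol.

{A, H, T}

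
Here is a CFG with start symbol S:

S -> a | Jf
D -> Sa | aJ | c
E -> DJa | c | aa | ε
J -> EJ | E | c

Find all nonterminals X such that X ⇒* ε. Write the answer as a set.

Directly nullable (have an ε-rule): {E}.
J is nullable via J -> E (every symbol on the right is already known nullable).
Not nullable: D, S — each has a terminal in every rule's right-hand side or depends on a non-nullable symbol.

{E, J}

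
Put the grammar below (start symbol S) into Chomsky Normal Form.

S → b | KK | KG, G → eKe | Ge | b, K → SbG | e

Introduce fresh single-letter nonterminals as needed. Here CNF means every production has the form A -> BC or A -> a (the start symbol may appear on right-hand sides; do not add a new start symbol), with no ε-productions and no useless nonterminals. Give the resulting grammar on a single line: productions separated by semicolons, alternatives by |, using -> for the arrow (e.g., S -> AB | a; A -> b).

S -> b | KG | KK; A -> e; B -> b; C -> KA; D -> BG; G -> b | AC | GA; K -> e | SD

No ε-productions.
No unit productions to eliminate.
TERM: introduce B -> b, A -> e and substitute in every rule of length ≥2.
BIN: G -> AKA becomes G -> AC, C -> KA; K -> SBG becomes K -> SD, D -> BG.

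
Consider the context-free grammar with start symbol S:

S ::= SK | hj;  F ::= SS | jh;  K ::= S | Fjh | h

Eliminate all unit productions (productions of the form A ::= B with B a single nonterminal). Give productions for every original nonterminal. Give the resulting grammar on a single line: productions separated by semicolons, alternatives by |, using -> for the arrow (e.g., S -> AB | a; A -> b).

Unit productions: K->S.
Unit pairs (A ⇒* B via units): (K,S).
S: inherits non-unit rules of {S} → SK | hj.
F: inherits non-unit rules of {F} → SS | jh.
K: inherits non-unit rules of {K, S} → Fjh | SK | h | hj.

S -> SK | hj; F -> SS | jh; K -> h | SK | hj | Fjh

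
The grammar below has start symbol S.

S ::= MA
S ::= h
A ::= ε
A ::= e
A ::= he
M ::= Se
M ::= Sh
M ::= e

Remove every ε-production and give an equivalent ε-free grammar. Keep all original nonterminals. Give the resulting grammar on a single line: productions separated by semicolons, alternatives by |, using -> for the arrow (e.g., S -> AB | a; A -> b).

S -> M | h | MA; A -> e | he; M -> e | Se | Sh

Nullable set: {A}.
S -> MA: A nullable, giving M | MA.
Drop A -> ε.
Unchanged (no nullable symbols): S -> h; A -> e; A -> he; M -> Se; M -> Sh; M -> e.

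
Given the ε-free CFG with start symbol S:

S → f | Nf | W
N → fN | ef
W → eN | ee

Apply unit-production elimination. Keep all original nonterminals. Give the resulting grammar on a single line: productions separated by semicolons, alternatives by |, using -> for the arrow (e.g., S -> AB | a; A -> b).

S -> f | Nf | eN | ee; N -> ef | fN; W -> eN | ee

Unit productions: S->W.
Unit pairs (A ⇒* B via units): (S,W).
S: inherits non-unit rules of {S, W} → Nf | eN | ee | f.
N: inherits non-unit rules of {N} → ef | fN.
W: inherits non-unit rules of {W} → eN | ee.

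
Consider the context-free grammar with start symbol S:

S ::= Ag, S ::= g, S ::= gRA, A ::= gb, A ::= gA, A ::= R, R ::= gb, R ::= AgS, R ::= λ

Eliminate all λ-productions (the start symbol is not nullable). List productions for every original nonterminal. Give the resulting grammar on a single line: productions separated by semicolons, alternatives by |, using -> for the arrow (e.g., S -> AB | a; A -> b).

S -> g | Ag | gA | gR | gRA; A -> R | g | gA | gb; R -> gS | gb | AgS

Nullable set: {A, R}.
S -> Ag: A nullable, giving Ag | g.
S -> gRA: R, A nullable, giving g | gA | gR | gRA.
A -> R: R nullable, giving R.
A -> gA: A nullable, giving g | gA.
Drop R -> λ.
R -> AgS: A nullable, giving AgS | gS.
Unchanged (no nullable symbols): S -> g; A -> gb; R -> gb.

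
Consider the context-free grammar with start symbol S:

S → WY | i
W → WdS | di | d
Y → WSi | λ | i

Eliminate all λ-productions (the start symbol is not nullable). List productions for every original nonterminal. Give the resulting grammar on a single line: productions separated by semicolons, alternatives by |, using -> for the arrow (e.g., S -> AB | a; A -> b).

S -> W | i | WY; W -> d | di | WdS; Y -> i | WSi

Nullable set: {Y}.
S -> WY: Y nullable, giving W | WY.
Drop Y -> λ.
Unchanged (no nullable symbols): S -> i; W -> WdS; W -> d; W -> di; Y -> WSi; Y -> i.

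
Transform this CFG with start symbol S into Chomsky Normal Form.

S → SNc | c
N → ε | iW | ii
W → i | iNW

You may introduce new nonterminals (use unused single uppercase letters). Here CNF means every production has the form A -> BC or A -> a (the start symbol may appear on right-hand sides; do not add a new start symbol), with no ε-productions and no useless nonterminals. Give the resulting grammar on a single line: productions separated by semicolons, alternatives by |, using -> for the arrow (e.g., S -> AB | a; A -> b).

S -> c | SB | SC; A -> i; B -> c; C -> NB; D -> NW; N -> AA | AW; W -> i | AD | AW

Nullable: {N}; after ε-elimination: S -> c | Sc | SNc; N -> iW | ii; W -> i | iW | iNW.
No unit productions to eliminate.
TERM: introduce B -> c, A -> i and substitute in every rule of length ≥2.
BIN: S -> SNB becomes S -> SC, C -> NB; W -> ANW becomes W -> AD, D -> NW.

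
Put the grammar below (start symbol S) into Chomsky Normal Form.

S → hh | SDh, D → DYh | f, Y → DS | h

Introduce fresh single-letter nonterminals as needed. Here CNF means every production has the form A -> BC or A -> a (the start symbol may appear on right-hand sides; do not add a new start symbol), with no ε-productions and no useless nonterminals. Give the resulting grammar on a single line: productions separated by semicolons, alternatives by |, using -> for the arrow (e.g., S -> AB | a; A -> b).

S -> AA | SC; A -> h; B -> YA; C -> DA; D -> f | DB; Y -> h | DS

No ε-productions.
No unit productions to eliminate.
TERM: introduce A -> h and substitute in every rule of length ≥2.
BIN: D -> DYA becomes D -> DB, B -> YA; S -> SDA becomes S -> SC, C -> DA.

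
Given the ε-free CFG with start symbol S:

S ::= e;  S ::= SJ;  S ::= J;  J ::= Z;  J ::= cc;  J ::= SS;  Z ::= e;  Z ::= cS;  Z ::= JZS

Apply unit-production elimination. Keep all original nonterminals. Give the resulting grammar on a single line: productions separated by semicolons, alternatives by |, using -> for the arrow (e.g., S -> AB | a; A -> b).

S -> e | SJ | SS | cS | cc | JZS; J -> e | SS | cS | cc | JZS; Z -> e | cS | JZS

Unit productions: J->Z, S->J.
Unit pairs (A ⇒* B via units): (J,Z), (S,J), (S,Z).
S: inherits non-unit rules of {J, S, Z} → JZS | SJ | SS | cS | cc | e.
J: inherits non-unit rules of {J, Z} → JZS | SS | cS | cc | e.
Z: inherits non-unit rules of {Z} → JZS | cS | e.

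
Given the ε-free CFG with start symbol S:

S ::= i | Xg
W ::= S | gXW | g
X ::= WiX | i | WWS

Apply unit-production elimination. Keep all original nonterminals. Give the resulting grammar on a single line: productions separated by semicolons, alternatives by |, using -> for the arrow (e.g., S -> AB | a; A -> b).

Unit productions: W->S.
Unit pairs (A ⇒* B via units): (W,S).
S: inherits non-unit rules of {S} → Xg | i.
W: inherits non-unit rules of {S, W} → Xg | g | gXW | i.
X: inherits non-unit rules of {X} → WWS | WiX | i.

S -> i | Xg; W -> g | i | Xg | gXW; X -> i | WWS | WiX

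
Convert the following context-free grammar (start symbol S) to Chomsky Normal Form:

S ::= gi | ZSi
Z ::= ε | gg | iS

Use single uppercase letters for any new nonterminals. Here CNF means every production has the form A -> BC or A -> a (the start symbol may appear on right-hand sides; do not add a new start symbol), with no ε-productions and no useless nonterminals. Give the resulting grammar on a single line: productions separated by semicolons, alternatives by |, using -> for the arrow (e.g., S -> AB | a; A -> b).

Nullable: {Z}; after ε-elimination: S -> Si | gi | ZSi; Z -> gg | iS.
No unit productions to eliminate.
TERM: introduce B -> g, A -> i and substitute in every rule of length ≥2.
BIN: S -> ZSA becomes S -> ZC, C -> SA.

S -> BA | SA | ZC; A -> i; B -> g; C -> SA; Z -> AS | BB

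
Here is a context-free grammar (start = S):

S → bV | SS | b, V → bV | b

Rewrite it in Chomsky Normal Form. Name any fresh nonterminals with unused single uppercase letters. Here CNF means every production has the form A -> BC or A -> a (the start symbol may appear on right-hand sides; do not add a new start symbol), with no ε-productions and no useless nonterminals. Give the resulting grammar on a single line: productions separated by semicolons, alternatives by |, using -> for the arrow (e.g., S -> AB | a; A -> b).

No ε-productions.
No unit productions to eliminate.
TERM: introduce A -> b and substitute in every rule of length ≥2.

S -> b | AV | SS; A -> b; V -> b | AV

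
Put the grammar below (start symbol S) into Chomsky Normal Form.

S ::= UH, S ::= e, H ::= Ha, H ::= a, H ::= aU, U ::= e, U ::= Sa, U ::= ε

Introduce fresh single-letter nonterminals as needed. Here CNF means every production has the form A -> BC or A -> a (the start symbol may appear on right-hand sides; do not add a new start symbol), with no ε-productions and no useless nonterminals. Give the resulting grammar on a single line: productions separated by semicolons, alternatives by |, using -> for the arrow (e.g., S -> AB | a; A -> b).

S -> a | e | AU | HA | UH; A -> a; H -> a | AU | HA; U -> e | SA

Nullable: {U}; after ε-elimination: S -> H | e | UH; H -> a | Ha | aU; U -> e | Sa.
After unit-elimination: S -> a | e | Ha | UH | aU; H -> a | Ha | aU; U -> e | Sa.
TERM: introduce A -> a and substitute in every rule of length ≥2.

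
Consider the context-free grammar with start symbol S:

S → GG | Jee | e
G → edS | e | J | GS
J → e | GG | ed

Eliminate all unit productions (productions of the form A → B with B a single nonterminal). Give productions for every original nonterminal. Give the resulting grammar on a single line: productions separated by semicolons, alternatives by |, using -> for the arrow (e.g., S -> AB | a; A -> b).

S -> e | GG | Jee; G -> e | GG | GS | ed | edS; J -> e | GG | ed

Unit productions: G->J.
Unit pairs (A ⇒* B via units): (G,J).
S: inherits non-unit rules of {S} → GG | Jee | e.
G: inherits non-unit rules of {G, J} → GG | GS | e | ed | edS.
J: inherits non-unit rules of {J} → GG | e | ed.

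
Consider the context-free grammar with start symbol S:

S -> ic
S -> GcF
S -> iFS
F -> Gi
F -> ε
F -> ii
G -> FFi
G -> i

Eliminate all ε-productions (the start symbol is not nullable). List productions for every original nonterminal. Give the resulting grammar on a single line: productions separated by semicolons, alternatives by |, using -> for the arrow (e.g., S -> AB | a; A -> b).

S -> Gc | iS | ic | GcF | iFS; F -> Gi | ii; G -> i | Fi | FFi

Nullable set: {F}.
S -> GcF: F nullable, giving Gc | GcF.
S -> iFS: F nullable, giving iFS | iS.
Drop F -> ε.
G -> FFi: F, F nullable, giving FFi | Fi | i.
Unchanged (no nullable symbols): S -> ic; F -> Gi; F -> ii; G -> i.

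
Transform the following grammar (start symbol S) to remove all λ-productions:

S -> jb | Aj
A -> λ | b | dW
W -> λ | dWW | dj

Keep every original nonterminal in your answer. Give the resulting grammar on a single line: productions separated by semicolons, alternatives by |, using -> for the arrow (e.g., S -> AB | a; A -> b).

Nullable set: {A, W}.
S -> Aj: A nullable, giving Aj | j.
Drop A -> λ.
A -> dW: W nullable, giving d | dW.
Drop W -> λ.
W -> dWW: W, W nullable, giving d | dW | dWW.
Unchanged (no nullable symbols): S -> jb; A -> b; W -> dj.

S -> j | Aj | jb; A -> b | d | dW; W -> d | dW | dj | dWW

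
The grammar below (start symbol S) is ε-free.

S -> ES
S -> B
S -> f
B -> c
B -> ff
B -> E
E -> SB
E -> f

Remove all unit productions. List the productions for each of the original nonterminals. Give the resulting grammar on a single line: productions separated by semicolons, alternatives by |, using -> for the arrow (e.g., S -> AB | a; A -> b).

S -> c | f | ES | SB | ff; B -> c | f | SB | ff; E -> f | SB

Unit productions: B->E, S->B.
Unit pairs (A ⇒* B via units): (B,E), (S,B), (S,E).
S: inherits non-unit rules of {B, E, S} → ES | SB | c | f | ff.
B: inherits non-unit rules of {B, E} → SB | c | f | ff.
E: inherits non-unit rules of {E} → SB | f.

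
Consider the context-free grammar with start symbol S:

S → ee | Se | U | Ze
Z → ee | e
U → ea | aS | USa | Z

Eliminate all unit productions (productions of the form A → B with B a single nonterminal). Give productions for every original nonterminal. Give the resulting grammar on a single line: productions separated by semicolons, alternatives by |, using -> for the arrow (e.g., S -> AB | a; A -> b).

Unit productions: S->U, U->Z.
Unit pairs (A ⇒* B via units): (S,U), (S,Z), (U,Z).
S: inherits non-unit rules of {S, U, Z} → Se | USa | Ze | aS | e | ea | ee.
U: inherits non-unit rules of {U, Z} → USa | aS | e | ea | ee.
Z: inherits non-unit rules of {Z} → e | ee.

S -> e | Se | Ze | aS | ea | ee | USa; U -> e | aS | ea | ee | USa; Z -> e | ee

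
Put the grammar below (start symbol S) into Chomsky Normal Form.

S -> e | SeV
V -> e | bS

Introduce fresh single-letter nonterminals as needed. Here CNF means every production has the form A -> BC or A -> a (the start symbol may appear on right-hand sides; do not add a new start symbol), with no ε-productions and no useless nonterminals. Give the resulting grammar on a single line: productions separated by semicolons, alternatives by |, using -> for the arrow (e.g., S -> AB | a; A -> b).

No ε-productions.
No unit productions to eliminate.
TERM: introduce B -> b, A -> e and substitute in every rule of length ≥2.
BIN: S -> SAV becomes S -> SC, C -> AV.

S -> e | SC; A -> e; B -> b; C -> AV; V -> e | BS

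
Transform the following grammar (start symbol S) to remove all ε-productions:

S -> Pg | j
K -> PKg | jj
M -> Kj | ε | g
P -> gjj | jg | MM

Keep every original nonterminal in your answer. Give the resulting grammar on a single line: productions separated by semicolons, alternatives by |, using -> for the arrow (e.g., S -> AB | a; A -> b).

S -> g | j | Pg; K -> Kg | jj | PKg; M -> g | Kj; P -> M | MM | jg | gjj

Nullable set: {M, P}.
S -> Pg: P nullable, giving Pg | g.
K -> PKg: P nullable, giving Kg | PKg.
Drop M -> ε.
P -> MM: M, M nullable, giving M | MM.
Unchanged (no nullable symbols): S -> j; K -> jj; M -> Kj; M -> g; P -> gjj; P -> jg.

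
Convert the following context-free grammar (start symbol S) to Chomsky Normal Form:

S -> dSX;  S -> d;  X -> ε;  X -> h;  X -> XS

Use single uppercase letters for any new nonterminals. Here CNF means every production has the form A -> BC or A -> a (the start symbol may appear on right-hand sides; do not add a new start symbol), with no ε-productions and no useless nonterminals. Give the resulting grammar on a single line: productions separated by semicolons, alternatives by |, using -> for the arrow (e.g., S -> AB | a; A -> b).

S -> d | AB | AS; A -> d; B -> SX; C -> SX; X -> d | h | AC | AS | XS

Nullable: {X}; after ε-elimination: S -> d | dS | dSX; X -> S | h | XS.
After unit-elimination: S -> d | dS | dSX; X -> d | h | XS | dS | dSX.
TERM: introduce A -> d and substitute in every rule of length ≥2.
BIN: S -> ASX becomes S -> AB, B -> SX; X -> ASX becomes X -> AC, C -> SX.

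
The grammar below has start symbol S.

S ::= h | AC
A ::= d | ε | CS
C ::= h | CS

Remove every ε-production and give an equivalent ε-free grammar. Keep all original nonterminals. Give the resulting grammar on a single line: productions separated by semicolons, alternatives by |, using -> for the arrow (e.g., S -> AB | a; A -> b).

Nullable set: {A}.
S -> AC: A nullable, giving AC | C.
Drop A -> ε.
Unchanged (no nullable symbols): S -> h; A -> CS; A -> d; C -> CS; C -> h.

S -> C | h | AC; A -> d | CS; C -> h | CS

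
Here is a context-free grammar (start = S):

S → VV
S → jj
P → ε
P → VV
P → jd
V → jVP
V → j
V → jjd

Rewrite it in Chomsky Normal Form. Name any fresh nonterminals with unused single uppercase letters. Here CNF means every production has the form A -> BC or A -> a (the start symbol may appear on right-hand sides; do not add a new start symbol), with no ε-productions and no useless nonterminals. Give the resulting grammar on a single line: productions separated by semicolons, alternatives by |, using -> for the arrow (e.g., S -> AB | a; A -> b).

Nullable: {P}; after ε-elimination: S -> VV | jj; P -> VV | jd; V -> j | jV | jVP | jjd.
No unit productions to eliminate.
TERM: introduce B -> d, A -> j and substitute in every rule of length ≥2.
BIN: V -> AAB becomes V -> AC, C -> AB; V -> AVP becomes V -> AD, D -> VP.

S -> AA | VV; A -> j; B -> d; C -> AB; D -> VP; P -> AB | VV; V -> j | AC | AD | AV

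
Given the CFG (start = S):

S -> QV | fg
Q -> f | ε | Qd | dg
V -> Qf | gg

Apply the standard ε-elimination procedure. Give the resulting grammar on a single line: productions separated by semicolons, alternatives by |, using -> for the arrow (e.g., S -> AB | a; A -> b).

Nullable set: {Q}.
S -> QV: Q nullable, giving QV | V.
Drop Q -> ε.
Q -> Qd: Q nullable, giving Qd | d.
V -> Qf: Q nullable, giving Qf | f.
Unchanged (no nullable symbols): S -> fg; Q -> dg; Q -> f; V -> gg.

S -> V | QV | fg; Q -> d | f | Qd | dg; V -> f | Qf | gg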